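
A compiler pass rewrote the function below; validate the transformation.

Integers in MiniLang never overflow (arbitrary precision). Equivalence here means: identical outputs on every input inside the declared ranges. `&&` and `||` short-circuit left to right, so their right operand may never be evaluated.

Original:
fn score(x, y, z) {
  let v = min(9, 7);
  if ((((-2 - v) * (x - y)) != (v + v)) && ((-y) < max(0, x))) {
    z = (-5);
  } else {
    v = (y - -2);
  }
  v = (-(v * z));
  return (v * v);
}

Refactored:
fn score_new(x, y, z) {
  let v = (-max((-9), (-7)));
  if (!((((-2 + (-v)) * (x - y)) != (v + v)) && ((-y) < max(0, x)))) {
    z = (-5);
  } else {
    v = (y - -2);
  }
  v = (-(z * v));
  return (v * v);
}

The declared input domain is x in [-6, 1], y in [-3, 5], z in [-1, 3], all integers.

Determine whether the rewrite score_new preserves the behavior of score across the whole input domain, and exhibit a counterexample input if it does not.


Take x=-6, y=-3, z=-1.
score: v=7, then ((((-2 - v) * (x - y)) != (v + v)) && ((-y) < max(0, x))) is false, then v=-1, then v=-1, then returns 1
score_new: v=7, then (!((((-2 + (-v)) * (x - y)) != (v + v)) && ((-y) < max(0, x)))) is true, then z=-5, then v=35, then returns 1225
1 and 1225 differ, so these are not the same function on this domain.
verdict: not equivalent; witness: x=-6, y=-3, z=-1


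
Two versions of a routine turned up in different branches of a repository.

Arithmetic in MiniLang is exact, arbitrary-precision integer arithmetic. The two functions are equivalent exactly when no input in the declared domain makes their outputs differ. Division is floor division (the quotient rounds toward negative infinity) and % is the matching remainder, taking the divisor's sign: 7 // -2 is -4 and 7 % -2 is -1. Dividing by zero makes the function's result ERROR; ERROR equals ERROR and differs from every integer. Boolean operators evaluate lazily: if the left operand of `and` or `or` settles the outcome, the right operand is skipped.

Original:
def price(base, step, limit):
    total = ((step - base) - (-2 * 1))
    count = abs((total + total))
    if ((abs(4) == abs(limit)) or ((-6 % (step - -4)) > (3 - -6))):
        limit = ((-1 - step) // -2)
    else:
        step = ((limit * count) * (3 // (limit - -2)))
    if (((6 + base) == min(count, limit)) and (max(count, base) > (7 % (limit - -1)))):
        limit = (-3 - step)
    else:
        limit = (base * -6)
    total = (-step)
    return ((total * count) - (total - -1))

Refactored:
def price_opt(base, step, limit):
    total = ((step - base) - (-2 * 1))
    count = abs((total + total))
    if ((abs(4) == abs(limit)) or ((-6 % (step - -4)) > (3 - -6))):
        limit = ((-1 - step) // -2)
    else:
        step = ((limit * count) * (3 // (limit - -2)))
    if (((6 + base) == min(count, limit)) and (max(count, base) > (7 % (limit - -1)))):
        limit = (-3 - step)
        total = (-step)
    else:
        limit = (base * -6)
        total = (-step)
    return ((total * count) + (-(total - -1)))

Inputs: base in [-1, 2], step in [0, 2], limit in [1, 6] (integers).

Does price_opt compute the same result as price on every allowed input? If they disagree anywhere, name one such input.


This is a faithful refactor — statement counts differ, plus arithmetic usage differs, but the computed results match everywhere.
As a probe, take base=2, step=2, limit=5: price runs total becomes 2; next count becomes 4; next ((abs(4) == abs(limit)) or ((-6 % (step - -4)) > (3 - -6))) evaluates to false; next step becomes 0; next (((6 + base) == min(count, limit)) and (max(count, base) > (7 % (limit - -1)))) evaluates to false; next limit becomes -12; next total becomes 0; next final value -1; price_opt runs total becomes 2; next count becomes 4; next ((abs(4) == abs(limit)) or ((-6 % (step - -4)) > (3 - -6))) evaluates to false; next step becomes 0; next (((6 + base) == min(count, limit)) and (max(count, base) > (7 % (limit - -1)))) evaluates to false; next limit becomes -12; next total becomes 0; next final value -1; both end at -1.
Sweeping the whole domain (72 inputs) finds no disagreement.
verdict: equivalent


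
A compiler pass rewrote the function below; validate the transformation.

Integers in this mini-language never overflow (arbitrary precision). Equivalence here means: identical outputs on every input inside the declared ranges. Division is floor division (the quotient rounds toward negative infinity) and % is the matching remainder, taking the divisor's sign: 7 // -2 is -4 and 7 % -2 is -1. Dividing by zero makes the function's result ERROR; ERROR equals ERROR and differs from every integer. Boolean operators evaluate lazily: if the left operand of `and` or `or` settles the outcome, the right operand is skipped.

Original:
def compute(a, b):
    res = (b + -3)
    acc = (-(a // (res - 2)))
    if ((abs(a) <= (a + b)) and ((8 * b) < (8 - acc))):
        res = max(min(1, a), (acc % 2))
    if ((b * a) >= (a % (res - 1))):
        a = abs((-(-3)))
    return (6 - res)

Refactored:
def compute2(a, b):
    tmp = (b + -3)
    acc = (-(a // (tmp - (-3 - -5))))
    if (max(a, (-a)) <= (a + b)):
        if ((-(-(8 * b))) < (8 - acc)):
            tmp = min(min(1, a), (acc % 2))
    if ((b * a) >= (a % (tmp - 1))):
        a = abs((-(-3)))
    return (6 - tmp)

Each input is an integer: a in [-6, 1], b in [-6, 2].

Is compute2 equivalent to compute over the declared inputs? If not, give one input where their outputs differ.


The suspicious edit (`max(min(1, a), (acc % 2))` became `min(min(1, a), (acc % 2))`) never changes the result for any input inside the declared domain.
One worked example (a=-1, b=1) — compute: res := -2 | acc := 0 | ((abs(a) <= (a + b)) and ((8 * b) < (8 - acc))): false | ((b * a) >= (a % (res - 1))): true | a := 3 | result 8; compute2: tmp := -2 | acc := 0 | (max(a, (-a)) <= (a + b)): false | ((b * a) >= (a % (tmp - 1))): true | a := 3 | result 8; agreement on 8.
Across all 72 domain points the two functions coincide.
verdict: equivalent


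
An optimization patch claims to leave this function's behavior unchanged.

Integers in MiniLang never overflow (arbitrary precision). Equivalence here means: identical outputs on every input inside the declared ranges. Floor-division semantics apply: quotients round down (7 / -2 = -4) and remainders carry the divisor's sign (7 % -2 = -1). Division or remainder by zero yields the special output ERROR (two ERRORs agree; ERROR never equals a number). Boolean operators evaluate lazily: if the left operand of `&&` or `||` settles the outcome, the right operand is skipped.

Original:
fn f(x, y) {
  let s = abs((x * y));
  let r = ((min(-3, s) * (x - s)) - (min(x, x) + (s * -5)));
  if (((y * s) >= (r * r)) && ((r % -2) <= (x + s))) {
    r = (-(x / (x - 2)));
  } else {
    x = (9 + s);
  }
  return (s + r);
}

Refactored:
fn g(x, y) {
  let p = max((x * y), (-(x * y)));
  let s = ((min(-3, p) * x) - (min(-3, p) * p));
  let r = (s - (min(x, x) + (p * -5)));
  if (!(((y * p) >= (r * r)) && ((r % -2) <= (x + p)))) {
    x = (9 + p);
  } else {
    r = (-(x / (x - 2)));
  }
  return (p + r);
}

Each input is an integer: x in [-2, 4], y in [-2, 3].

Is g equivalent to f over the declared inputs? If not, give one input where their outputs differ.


The two versions differ — the changes include arithmetic usage differs, constant usage differs, min/max/abs usage differs, statement counts differ, boolean connective usage differs, local variable names differ.
As a probe, take x=4, y=-1: f runs s = 4; r = 16; (((y * s) >= (r * r)) && ((r % -2) <= (x + s))) -> false; x = 13; return 20; g runs p = 4; s = 0; r = 16; (!(((y * p) >= (r * r)) && ((r % -2) <= (x + p)))) -> true; x = 13; return 20; both end at 20.
Across all 42 domain points the two functions coincide.
verdict: equivalent


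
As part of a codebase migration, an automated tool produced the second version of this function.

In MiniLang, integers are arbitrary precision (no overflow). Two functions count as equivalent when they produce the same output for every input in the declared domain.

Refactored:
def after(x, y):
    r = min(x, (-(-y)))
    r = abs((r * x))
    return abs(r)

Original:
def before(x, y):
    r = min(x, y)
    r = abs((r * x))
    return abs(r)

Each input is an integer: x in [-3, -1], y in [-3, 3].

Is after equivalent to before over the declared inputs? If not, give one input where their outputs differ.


The two versions differ — the changes include same computation, different form.
One worked example (x=-1, y=0) — before: r = -1; r = 1; return 1; after: r = -1; r = 1; return 1; agreement on 1.
Sweeping the whole domain (21 inputs) finds no disagreement.
verdict: equivalent


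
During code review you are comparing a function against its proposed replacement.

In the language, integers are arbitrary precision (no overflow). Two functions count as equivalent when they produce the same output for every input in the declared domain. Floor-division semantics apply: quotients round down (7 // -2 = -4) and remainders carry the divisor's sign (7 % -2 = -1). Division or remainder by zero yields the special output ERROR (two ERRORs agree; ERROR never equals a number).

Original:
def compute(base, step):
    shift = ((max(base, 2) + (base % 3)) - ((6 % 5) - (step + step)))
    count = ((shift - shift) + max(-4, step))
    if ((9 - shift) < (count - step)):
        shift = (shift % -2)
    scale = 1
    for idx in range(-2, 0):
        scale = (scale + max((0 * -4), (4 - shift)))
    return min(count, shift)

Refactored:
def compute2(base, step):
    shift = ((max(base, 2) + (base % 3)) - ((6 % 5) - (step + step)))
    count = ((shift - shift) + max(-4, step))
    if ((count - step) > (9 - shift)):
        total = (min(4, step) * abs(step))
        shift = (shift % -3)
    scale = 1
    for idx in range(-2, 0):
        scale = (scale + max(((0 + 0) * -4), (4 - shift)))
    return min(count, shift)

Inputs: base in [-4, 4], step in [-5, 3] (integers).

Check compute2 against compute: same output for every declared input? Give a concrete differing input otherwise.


Not equivalent: base=4, step=3 separates them (0 vs -2).
compute: shift = 10; count = 3; ((9 - shift) < (count - step)) -> true; shift = 0; scale = 1; [idx=-2]; scale = 5; [idx=-1]; scale = 9; return 0
compute2: shift = 10; count = 3; ((count - step) > (9 - shift)) -> true; total = 9; shift = -2; scale = 1; [idx=-2]; scale = 7; [idx=-1]; scale = 13; return -2
verdict: not equivalent; witness: base=4, step=3


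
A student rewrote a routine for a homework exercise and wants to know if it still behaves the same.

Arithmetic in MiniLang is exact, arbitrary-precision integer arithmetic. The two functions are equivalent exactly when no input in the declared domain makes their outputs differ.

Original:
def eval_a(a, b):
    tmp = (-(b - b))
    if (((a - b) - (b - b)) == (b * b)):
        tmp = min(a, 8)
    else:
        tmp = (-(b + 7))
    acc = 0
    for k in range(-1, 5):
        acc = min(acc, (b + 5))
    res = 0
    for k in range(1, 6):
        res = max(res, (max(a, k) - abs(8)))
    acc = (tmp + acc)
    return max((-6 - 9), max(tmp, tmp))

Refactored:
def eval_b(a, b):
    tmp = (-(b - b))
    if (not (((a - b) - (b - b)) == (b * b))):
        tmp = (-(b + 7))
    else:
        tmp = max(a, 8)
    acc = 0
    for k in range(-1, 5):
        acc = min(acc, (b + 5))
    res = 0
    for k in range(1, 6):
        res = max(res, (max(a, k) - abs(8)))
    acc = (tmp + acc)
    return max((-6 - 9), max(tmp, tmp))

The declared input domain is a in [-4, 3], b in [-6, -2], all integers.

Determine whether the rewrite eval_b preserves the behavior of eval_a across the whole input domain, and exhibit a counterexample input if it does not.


The rewrite breaks on a=2, b=-2, where the results are 2 and 8.
eval_a: tmp=0, then (((a - b) - (b - b)) == (b * b)) is true, then tmp=2, then acc=0, then (k=-1), then acc=0, then (k=0), then acc=0, then (k=1), then acc=0, then (k=2), then acc=0, then (k=3), then acc=0, then (k=4), then acc=0, then res=0, then (k=1), then res=0, then (k=2), then res=0, then (k=3), then res=0, then (k=4), then res=0, then (k=5), then res=0, then acc=2, then returns 2
eval_b: tmp=0, then (not (((a - b) - (b - b)) == (b * b))) is false, then tmp=8, then acc=0, then (k=-1), then acc=0, then (k=0), then acc=0, then (k=1), then acc=0, then (k=2), then acc=0, then (k=3), then acc=0, then (k=4), then acc=0, then res=0, then (k=1), then res=0, then (k=2), then res=0, then (k=3), then res=0, then (k=4), then res=0, then (k=5), then res=0, then acc=8, then returns 8
verdict: not equivalent; witness: a=2, b=-2


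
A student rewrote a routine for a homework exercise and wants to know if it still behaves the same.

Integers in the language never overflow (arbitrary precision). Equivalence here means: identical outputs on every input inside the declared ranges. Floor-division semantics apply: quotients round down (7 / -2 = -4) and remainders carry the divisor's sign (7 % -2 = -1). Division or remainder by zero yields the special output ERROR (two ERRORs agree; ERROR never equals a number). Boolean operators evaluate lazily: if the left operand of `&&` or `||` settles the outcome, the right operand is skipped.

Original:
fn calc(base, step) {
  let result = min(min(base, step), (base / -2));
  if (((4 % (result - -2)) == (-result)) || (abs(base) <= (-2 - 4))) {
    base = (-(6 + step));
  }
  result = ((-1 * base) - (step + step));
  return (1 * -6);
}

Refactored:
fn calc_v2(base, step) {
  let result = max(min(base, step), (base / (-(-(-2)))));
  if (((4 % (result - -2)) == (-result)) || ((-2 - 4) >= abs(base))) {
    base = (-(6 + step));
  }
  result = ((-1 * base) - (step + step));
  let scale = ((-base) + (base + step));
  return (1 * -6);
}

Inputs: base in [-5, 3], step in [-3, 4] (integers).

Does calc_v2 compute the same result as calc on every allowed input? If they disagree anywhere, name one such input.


Take base=-2, step=-2.
calc: result becomes -2; next hits division by zero so the output is ERROR
calc_v2: result becomes 1; next (((4 % (result - -2)) == (-result)) || ((-2 - 4) >= abs(base))) evaluates to false; next result becomes 6; next scale becomes -2; next final value -6
ERROR != -6, so the rewrite changes behavior.
verdict: not equivalent; witness: base=-2, step=-2


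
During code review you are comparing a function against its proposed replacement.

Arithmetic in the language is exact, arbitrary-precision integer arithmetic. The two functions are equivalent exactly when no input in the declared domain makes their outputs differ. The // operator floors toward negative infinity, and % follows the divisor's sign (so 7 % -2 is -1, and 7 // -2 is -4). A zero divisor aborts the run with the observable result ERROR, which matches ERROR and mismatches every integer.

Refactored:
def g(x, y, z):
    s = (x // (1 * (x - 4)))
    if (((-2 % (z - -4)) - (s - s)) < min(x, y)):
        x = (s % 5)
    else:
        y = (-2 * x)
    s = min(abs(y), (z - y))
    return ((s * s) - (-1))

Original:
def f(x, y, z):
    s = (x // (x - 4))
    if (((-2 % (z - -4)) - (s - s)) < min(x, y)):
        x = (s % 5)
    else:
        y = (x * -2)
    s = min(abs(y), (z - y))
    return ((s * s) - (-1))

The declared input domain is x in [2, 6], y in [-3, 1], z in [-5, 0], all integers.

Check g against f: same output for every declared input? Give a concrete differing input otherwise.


The two versions differ — the changes include constant usage differs, and arithmetic usage differs.
As a probe, take x=4, y=0, z=-5: f runs hits division by zero so the output is ERROR; g runs hits division by zero so the output is ERROR; both end at ERROR.
Sweeping the whole domain (150 inputs) finds no disagreement.
verdict: equivalent


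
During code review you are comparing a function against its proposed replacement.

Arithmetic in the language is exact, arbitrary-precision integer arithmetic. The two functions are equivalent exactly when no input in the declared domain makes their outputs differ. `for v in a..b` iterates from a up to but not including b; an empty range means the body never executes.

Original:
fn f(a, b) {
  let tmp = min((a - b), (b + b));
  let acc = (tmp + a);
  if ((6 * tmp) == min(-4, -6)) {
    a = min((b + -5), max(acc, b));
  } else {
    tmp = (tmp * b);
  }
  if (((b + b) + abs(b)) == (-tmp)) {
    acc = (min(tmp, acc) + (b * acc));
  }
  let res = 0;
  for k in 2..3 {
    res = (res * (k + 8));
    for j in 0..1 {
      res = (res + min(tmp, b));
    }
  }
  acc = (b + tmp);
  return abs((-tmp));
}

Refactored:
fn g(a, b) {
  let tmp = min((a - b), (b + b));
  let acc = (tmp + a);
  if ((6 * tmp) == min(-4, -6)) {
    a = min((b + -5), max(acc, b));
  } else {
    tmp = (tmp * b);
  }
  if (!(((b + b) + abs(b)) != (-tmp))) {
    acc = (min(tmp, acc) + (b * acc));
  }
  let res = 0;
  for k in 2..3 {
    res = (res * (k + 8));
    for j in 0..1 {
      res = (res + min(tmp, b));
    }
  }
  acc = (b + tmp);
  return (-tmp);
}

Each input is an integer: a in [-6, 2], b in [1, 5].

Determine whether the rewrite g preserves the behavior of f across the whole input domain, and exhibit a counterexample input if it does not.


The rewrite breaks on a=2, b=1, where the results are 1 and -1.
f: tmp=1, then acc=3, then ((6 * tmp) == min(-4, -6)) is false, then tmp=1, then (((b + b) + abs(b)) == (-tmp)) is false, then res=0, then (k=2), then res=0, then (j=0), then res=1, then acc=2, then returns 1
g: tmp=1, then acc=3, then ((6 * tmp) == min(-4, -6)) is false, then tmp=1, then (!(((b + b) + abs(b)) != (-tmp))) is false, then res=0, then (k=2), then res=0, then (j=0), then res=1, then acc=2, then returns -1
verdict: not equivalent; witness: a=2, b=1


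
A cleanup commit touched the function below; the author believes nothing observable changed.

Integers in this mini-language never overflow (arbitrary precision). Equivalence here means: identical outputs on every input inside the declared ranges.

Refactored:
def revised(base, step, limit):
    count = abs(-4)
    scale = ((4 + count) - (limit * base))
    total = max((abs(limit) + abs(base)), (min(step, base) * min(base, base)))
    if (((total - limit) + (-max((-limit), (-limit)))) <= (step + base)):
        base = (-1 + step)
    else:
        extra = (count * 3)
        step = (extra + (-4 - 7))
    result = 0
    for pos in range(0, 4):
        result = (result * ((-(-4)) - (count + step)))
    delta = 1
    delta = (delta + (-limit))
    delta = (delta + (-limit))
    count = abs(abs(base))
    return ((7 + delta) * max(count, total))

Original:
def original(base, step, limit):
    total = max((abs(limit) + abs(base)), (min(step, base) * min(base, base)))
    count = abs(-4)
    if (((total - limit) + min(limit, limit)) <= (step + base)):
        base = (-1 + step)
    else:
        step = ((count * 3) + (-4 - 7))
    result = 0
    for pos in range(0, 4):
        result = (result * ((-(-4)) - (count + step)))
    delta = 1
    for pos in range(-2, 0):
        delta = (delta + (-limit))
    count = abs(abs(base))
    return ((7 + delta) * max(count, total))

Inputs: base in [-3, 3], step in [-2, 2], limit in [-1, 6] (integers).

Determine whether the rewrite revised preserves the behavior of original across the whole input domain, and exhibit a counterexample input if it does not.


Comparing the listings, the differences include: min/max/abs usage differs, plus local variable names differ, plus statement counts differ, plus loop structure differs, plus constant usage differs, plus arithmetic usage differs.
One worked example (base=1, step=1, limit=1) — original: total = 2; count = 4; (((total - limit) + min(limit, limit)) <= (step + base)) -> true; base = 0; result = 0; [pos=0]; result = 0; [pos=1]; result = 0; [pos=2]; result = 0; [pos=3]; result = 0; delta = 1; [pos=-2]; delta = 0; [pos=-1]; delta = -1; count = 0; return 12; revised: count = 4; scale = 7; total = 2; (((total - limit) + (-max((-limit), (-limit)))) <= (step + base)) -> true; base = 0; result = 0; [pos=0]; result = 0; [pos=1]; result = 0; [pos=2]; result = 0; [pos=3]; result = 0; delta = 1; delta = 0; delta = -1; count = 0; return 12; agreement on 12.
Sweeping the whole domain (280 inputs) finds no disagreement.
verdict: equivalent


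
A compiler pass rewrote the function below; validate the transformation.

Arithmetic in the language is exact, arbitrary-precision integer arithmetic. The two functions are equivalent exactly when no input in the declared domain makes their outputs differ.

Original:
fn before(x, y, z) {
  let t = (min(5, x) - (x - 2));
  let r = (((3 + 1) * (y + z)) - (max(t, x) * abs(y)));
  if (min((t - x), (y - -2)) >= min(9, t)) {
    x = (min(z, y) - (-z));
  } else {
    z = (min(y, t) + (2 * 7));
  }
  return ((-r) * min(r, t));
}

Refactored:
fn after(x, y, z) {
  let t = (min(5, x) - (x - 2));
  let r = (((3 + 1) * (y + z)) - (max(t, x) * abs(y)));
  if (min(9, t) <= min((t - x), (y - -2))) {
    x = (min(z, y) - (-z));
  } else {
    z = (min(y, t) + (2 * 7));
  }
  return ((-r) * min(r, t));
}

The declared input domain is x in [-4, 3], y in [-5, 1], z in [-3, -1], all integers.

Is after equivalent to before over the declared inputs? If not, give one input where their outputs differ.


This is a faithful refactor — comparison usage differs, but the computed results match everywhere.
One worked example (x=-4, y=-1, z=-3) — before: t = 2; r = -18; (min((t - x), (y - -2)) >= min(9, t)) -> false; z = 13; return -324; after: t = 2; r = -18; (min(9, t) <= min((t - x), (y - -2))) -> false; z = 13; return -324; agreement on -324.
Every one of the 168 inputs gives matching results.
verdict: equivalent


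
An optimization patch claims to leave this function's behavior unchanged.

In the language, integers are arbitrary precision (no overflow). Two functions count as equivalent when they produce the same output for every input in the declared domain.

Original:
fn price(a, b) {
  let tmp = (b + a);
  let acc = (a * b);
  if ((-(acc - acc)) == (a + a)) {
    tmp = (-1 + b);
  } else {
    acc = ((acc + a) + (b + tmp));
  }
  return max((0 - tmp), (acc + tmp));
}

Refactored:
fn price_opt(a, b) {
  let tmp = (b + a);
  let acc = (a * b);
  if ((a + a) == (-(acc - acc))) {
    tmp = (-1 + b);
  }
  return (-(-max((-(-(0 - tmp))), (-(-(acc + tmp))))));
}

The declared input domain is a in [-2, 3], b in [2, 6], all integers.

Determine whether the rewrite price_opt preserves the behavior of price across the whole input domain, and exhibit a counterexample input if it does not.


Try a=-2, b=5.
price: tmp becomes 3; next acc becomes -10; next ((-(acc - acc)) == (a + a)) evaluates to false; next acc becomes -4; next final value -1
price_opt: tmp becomes 3; next acc becomes -10; next ((a + a) == (-(acc - acc))) evaluates to false; next final value -3
-1 against -3: the behavior changed.
verdict: not equivalent; witness: a=-2, b=5


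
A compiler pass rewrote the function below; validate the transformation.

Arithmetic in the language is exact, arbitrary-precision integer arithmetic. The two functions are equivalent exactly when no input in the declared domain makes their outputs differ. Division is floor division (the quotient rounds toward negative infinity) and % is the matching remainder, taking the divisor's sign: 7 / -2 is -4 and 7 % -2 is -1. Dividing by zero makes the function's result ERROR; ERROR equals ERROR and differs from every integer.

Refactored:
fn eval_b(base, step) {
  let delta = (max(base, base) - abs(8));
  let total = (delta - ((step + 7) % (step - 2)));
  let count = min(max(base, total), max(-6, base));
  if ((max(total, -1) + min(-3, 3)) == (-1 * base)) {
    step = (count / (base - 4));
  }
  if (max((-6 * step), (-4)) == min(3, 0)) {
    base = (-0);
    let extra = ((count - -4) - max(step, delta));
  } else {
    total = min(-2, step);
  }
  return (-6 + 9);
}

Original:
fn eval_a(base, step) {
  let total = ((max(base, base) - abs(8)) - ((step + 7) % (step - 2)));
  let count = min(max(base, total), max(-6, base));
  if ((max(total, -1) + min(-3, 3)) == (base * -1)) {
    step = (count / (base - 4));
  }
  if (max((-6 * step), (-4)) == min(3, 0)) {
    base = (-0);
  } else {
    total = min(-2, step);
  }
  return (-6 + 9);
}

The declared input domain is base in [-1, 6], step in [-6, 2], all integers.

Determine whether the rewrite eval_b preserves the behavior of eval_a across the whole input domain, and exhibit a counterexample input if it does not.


Side by side, the visible changes include: local variable names differ; and statement counts differ; and constant usage differs; and arithmetic usage differs; and min/max/abs usage differs.
One worked example (base=3, step=-4) — eval_a: total=-2, then count=3, then ((max(total, -1) + min(-3, 3)) == (base * -1)) is false, then (max((-6 * step), (-4)) == min(3, 0)) is false, then total=-4, then returns 3; eval_b: delta=-5, then total=-2, then count=3, then ((max(total, -1) + min(-3, 3)) == (-1 * base)) is false, then (max((-6 * step), (-4)) == min(3, 0)) is false, then total=-4, then returns 3; agreement on 3.
Checked all 72 inputs in the declared domain: the outputs agree on every one.
verdict: equivalent


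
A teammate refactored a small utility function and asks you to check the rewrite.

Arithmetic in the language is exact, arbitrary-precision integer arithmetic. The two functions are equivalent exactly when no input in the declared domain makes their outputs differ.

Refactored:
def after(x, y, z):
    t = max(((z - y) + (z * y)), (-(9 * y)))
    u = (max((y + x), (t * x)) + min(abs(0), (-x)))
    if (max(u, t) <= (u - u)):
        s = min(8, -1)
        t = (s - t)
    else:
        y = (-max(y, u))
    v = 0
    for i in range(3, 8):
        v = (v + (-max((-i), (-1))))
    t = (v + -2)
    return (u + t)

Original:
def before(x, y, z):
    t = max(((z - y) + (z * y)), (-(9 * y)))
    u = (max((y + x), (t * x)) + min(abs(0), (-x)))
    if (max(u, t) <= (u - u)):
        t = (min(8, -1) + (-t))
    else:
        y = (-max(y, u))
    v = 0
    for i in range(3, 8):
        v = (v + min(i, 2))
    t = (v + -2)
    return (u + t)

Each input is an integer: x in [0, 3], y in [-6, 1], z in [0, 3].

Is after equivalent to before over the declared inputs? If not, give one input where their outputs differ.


There is a counterexample at x=0, y=-6, z=0: 8 on one side, 3 on the other.
before: t=54, then u=0, then (max(u, t) <= (u - u)) is false, then y=0, then v=0, then (i=3), then v=2, then (i=4), then v=4, then (i=5), then v=6, then (i=6), then v=8, then (i=7), then v=10, then t=8, then returns 8
after: t=54, then u=0, then (max(u, t) <= (u - u)) is false, then y=0, then v=0, then (i=3), then v=1, then (i=4), then v=2, then (i=5), then v=3, then (i=6), then v=4, then (i=7), then v=5, then t=3, then returns 3
verdict: not equivalent; witness: x=0, y=-6, z=0


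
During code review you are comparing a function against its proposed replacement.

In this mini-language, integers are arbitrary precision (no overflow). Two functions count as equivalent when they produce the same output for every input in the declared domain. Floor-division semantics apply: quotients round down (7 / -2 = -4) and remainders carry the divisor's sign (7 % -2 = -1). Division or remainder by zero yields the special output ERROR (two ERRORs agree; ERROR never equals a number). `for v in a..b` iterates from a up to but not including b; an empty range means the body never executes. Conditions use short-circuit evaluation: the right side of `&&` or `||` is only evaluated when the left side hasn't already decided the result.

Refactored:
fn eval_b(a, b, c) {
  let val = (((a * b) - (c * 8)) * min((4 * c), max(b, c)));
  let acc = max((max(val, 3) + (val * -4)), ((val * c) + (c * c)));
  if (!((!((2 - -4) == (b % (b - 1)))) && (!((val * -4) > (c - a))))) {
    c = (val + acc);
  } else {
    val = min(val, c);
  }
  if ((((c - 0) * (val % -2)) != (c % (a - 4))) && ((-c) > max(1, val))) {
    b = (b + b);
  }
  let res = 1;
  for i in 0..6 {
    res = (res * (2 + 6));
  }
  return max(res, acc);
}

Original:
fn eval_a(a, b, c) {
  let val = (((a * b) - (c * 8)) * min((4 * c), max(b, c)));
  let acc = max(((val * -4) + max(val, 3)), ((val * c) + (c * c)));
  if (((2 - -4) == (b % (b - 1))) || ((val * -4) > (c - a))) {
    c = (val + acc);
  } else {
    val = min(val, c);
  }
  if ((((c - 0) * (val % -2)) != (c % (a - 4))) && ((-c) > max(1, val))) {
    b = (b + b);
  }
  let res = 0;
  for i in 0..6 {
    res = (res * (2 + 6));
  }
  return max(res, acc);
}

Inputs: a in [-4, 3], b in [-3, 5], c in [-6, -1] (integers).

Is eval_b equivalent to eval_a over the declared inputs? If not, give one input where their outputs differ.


On input a=-4, b=-3, c=-6, eval_a returns 8676 while eval_b returns 262144.
verdict: not equivalent; witness: a=-4, b=-3, c=-6


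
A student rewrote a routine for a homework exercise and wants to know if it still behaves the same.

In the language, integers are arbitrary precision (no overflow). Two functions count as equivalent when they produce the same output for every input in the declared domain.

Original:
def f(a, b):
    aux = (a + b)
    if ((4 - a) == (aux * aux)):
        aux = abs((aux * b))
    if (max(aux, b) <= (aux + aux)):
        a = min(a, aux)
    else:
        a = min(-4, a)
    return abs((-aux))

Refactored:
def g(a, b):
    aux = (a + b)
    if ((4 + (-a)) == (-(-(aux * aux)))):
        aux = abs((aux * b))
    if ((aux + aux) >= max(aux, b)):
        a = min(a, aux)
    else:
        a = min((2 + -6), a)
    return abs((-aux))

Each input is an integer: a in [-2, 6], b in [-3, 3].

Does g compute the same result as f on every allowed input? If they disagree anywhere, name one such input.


The two versions differ — the changes include constant usage differs, plus arithmetic usage differs, plus comparison usage differs.
Spot check at a=5, b=3 — f: aux becomes 8; next ((4 - a) == (aux * aux)) evaluates to false; next (max(aux, b) <= (aux + aux)) evaluates to true; next a becomes 5; next final value 8. g: aux becomes 8; next ((4 + (-a)) == (-(-(aux * aux)))) evaluates to false; next ((aux + aux) >= max(aux, b)) evaluates to true; next a becomes 5; next final value 8. Both give 8.
An exhaustive pass over the 63 declared inputs shows identical outputs.
verdict: equivalent


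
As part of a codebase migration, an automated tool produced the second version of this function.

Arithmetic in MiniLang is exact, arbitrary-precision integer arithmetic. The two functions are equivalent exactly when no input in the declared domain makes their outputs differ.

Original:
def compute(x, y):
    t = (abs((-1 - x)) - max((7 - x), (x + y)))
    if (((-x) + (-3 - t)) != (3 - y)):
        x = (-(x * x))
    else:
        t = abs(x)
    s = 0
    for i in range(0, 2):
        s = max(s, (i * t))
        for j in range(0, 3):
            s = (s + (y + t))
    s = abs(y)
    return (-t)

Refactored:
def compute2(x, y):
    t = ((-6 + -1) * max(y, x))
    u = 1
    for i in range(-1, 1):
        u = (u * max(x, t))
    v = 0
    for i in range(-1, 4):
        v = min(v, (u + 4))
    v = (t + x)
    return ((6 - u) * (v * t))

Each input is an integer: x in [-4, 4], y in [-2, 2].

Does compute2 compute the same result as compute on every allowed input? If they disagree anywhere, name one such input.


Try x=-4, y=-2.
compute: t = -8; (((-x) + (-3 - t)) != (3 - y)) -> true; x = -16; s = 0; [i=0]; s = 0; [j=0]; s = -10; [j=1]; s = -20; [j=2]; s = -30; [i=1]; s = -8; [j=0]; s = -18; [j=1]; s = -28; [j=2]; s = -38; s = 2; return 8
compute2: t = 14; u = 1; [i=-1]; u = 14; [i=0]; u = 196; v = 0; [i=-1]; v = 0; [i=0]; v = 0; [i=1]; v = 0; [i=2]; v = 0; [i=3]; v = 0; v = 10; return -26600
8 vs -26600 — the two versions disagree here.
verdict: not equivalent; witness: x=-4, y=-2


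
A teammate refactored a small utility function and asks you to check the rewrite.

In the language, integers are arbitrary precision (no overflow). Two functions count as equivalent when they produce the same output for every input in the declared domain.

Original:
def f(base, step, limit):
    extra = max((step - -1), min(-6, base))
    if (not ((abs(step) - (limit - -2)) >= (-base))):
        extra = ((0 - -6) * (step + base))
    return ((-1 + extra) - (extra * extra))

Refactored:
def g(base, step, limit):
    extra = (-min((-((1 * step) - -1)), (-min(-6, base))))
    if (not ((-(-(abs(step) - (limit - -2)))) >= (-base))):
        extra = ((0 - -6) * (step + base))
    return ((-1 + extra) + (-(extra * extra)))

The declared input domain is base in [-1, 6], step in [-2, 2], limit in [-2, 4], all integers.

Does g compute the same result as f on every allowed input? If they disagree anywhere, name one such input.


Comparing the listings, the differences include: arithmetic usage differs; and constant usage differs; and min/max/abs usage differs.
Spot check at base=6, step=-1, limit=-2 — f: extra=0, then (not ((abs(step) - (limit - -2)) >= (-base))) is false, then returns -1. g: extra=0, then (not ((-(-(abs(step) - (limit - -2)))) >= (-base))) is false, then returns -1. Both give -1.
An exhaustive pass over the 280 declared inputs shows identical outputs.
verdict: equivalent


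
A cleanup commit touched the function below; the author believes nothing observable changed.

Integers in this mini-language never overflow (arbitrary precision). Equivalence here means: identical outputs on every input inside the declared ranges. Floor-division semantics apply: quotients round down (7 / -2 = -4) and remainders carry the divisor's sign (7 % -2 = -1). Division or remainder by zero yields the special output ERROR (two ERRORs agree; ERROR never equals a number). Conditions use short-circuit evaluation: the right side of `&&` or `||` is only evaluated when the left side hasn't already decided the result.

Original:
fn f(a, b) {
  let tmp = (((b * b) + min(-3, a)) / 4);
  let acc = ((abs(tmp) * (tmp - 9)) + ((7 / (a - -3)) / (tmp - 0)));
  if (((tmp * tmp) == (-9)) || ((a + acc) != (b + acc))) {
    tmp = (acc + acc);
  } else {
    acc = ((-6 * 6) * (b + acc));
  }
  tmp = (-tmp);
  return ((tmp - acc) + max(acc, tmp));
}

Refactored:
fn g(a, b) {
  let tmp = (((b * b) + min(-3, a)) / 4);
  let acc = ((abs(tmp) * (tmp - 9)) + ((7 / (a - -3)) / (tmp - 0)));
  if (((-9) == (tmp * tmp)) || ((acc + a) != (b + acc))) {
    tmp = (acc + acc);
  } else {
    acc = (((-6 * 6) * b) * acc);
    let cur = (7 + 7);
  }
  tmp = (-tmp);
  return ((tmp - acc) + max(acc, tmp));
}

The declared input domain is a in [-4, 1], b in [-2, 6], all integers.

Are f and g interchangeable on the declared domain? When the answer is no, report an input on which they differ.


Take a=-1, b=-1.
f: tmp = -1; acc = -13; (((tmp * tmp) == (-9)) || ((a + acc) != (b + acc))) -> false; acc = 504; tmp = 1; return 1
g: tmp = -1; acc = -13; (((-9) == (tmp * tmp)) || ((acc + a) != (b + acc))) -> false; acc = -468; cur = 14; tmp = 1; return 470
1 against 470: the behavior changed.
verdict: not equivalent; witness: a=-1, b=-1


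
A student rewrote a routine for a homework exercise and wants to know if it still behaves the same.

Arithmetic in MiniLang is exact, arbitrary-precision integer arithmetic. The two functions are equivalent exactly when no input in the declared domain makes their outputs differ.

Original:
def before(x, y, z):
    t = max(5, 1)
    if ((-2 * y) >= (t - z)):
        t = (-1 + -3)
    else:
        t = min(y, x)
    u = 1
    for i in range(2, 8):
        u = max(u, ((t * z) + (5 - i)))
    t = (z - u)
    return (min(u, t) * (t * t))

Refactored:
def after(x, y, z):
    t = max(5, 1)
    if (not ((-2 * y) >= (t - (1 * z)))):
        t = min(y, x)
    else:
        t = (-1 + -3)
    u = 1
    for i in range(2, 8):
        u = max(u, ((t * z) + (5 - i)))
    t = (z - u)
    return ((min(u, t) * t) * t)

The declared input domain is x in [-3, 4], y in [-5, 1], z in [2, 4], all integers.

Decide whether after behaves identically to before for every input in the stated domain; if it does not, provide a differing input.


Differences: boolean connective usage differs; and constant usage differs; and arithmetic usage differs — yet all 168 inputs agree.
verdict: equivalent


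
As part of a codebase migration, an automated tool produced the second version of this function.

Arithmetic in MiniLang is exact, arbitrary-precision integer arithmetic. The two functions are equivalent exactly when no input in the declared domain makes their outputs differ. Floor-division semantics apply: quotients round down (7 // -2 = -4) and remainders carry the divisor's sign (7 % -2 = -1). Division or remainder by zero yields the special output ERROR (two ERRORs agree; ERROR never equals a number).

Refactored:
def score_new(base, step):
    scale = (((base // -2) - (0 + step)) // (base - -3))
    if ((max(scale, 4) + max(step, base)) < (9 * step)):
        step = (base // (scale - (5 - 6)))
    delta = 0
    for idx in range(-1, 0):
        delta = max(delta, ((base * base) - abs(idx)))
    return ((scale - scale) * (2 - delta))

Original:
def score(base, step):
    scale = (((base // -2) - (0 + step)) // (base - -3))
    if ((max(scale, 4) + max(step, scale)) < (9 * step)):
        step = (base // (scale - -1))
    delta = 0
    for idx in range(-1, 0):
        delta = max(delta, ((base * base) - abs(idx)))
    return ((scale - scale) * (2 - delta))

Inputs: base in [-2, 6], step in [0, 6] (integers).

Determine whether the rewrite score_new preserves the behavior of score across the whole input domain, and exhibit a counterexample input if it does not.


Try base=5, step=1.
score: scale := -1 | ((max(scale, 4) + max(step, scale)) < (9 * step)): true | divide-by-zero, output ERROR
score_new: scale := -1 | ((max(scale, 4) + max(step, base)) < (9 * step)): false | delta := 0 | iter idx=-1: | delta := 24 | result 0
ERROR against 0: the behavior changed.
verdict: not equivalent; witness: base=5, step=1


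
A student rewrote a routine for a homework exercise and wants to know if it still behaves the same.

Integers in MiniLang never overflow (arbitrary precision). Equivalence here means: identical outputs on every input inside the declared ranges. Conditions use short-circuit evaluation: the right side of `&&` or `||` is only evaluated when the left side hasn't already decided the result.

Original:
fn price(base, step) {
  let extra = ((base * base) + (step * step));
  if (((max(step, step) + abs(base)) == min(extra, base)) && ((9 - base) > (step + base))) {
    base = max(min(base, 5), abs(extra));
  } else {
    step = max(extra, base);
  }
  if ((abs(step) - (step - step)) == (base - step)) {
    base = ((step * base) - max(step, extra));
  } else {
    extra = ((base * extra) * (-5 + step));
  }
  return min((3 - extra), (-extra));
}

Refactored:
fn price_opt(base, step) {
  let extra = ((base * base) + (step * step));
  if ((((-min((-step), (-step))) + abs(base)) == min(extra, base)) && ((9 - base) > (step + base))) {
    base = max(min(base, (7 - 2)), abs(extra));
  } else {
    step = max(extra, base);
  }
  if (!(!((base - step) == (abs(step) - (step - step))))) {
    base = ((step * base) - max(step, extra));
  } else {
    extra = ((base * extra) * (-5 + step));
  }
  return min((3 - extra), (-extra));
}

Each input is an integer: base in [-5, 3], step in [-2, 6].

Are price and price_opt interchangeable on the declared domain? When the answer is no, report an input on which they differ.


Behavior is preserved: although arithmetic usage differs, and boolean connective usage differs, and constant usage differs, and min/max/abs usage differs, the outputs never diverge.
Tracing base=1, step=0: price: extra = 1; (((max(step, step) + abs(base)) == min(extra, base)) && ((9 - base) > (step + base))) -> true; base = 1; ((abs(step) - (step - step)) == (base - step)) -> false; extra = -5; return 5 | price_opt: extra = 1; ((((-min((-step), (-step))) + abs(base)) == min(extra, base)) && ((9 - base) > (step + base))) -> true; base = 1; (!(!((base - step) == (abs(step) - (step - step))))) -> false; extra = -5; return 5 — matching result 5.
Checked all 81 inputs in the declared domain: the outputs agree on every one.
verdict: equivalent


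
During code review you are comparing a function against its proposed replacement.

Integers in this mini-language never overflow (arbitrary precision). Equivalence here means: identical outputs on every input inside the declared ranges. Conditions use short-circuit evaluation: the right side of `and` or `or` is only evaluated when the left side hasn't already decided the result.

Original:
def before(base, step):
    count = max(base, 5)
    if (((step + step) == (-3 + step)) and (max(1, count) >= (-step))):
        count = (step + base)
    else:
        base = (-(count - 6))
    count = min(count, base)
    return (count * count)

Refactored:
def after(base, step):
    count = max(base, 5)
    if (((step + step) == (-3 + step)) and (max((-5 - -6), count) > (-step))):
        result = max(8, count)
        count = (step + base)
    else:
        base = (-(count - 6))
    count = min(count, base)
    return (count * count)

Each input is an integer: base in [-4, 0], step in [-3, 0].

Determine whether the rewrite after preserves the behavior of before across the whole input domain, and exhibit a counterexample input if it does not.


Whatever the rewrite altered, no input in the stated domain can expose a difference; all 20 inputs agree.
verdict: equivalent
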